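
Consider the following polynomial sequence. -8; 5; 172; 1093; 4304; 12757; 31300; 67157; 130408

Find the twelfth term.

638245

Δ: 13 , 167 , 921 , 3211 , 8453 , 18543 , 35857 , 63251
Δ²: 154 , 754 , 2290 , 5242 , 10090 , 17314 , 27394
Δ³: 600 , 1536 , 2952 , 4848 , 7224 , 10080
Δ⁴: 936 , 1416 , 1896 , 2376 , 2856
Δ⁵: 480 , 480 , 480 , 480
The fifth differences are constant (480).
2856 + 480 = 3336;  10080 + 3336 = 13416;  27394 + 13416 = 40810;  63251 + 40810 = 104061;  130408 + 104061 = 234469
3336 + 480 = 3816;  13416 + 3816 = 17232;  40810 + 17232 = 58042;  104061 + 58042 = 162103;  234469 + 162103 = 396572
3816 + 480 = 4296;  17232 + 4296 = 21528;  58042 + 21528 = 79570;  162103 + 79570 = 241673;  396572 + 241673 = 638245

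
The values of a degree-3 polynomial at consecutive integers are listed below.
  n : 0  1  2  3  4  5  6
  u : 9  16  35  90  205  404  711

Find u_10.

3499

Δ: 7, 19, 55, 115, 199, 307
Δ²: 12, 36, 60, 84, 108
Δ³: 24, 24, 24, 24
The third differences are constant (24).
108 + 24 = 132;  307 + 132 = 439;  711 + 439 = 1150
132 + 24 = 156;  439 + 156 = 595;  1150 + 595 = 1745
156 + 24 = 180;  595 + 180 = 775;  1745 + 775 = 2520
180 + 24 = 204;  775 + 204 = 979;  2520 + 979 = 3499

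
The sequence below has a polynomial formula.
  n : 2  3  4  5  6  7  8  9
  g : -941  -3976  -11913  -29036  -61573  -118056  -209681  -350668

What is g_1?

-108

D1: -3035, -7937, -17123, -32537, -56483, -91625, -140987
D2: -4902, -9186, -15414, -23946, -35142, -49362
D3: -4284, -6228, -8532, -11196, -14220
D4: -1944, -2304, -2664, -3024
D5: -360, -360, -360
The fifth differences are constant at -360.
Work back: -1944 + 360 = -1584;  -4284 + 1584 = -2700;  -4902 + 2700 = -2202;  -3035 + 2202 = -833;  -941 + 833 = -108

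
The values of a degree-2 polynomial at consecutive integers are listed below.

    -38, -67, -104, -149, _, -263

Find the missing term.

-202

Using the first 4 terms:
D1: -29  -37  -45
D2: -8  -8
Constant second difference = -8.
Extend forward: -45 − 8 = -53;  -149 − 53 = -202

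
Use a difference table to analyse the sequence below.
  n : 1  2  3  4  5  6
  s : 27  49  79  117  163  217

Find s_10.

D1: 22 , 30 , 38 , 46 , 54
D2: 8 , 8 , 8 , 8
Second differences constant at 8.
54 + 8 = 62;  217 + 62 = 279
62 + 8 = 70;  279 + 70 = 349
70 + 8 = 78;  349 + 78 = 427
78 + 8 = 86;  427 + 86 = 513

513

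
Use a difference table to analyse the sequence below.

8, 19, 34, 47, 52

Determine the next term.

11, 15, 13, 5
4, -2, -8
-6, -6
The third differences are constant (-6).
-8 − 6 = -14;  5 − 14 = -9;  52 − 9 = 43

43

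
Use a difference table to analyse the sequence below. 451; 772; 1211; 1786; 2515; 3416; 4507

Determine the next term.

5806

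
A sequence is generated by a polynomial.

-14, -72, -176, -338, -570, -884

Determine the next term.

Δ: -58, -104, -162, -232, -314
Δ²: -46, -58, -70, -82
Δ³: -12, -12, -12
Constant third difference = -12, so extend:
-82 − 12 = -94;  -314 − 94 = -408;  -884 − 408 = -1292

-1292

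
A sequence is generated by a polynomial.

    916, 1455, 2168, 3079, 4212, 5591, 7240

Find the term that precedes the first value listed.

First differences: 539, 713, 911, 1133, 1379, 1649
Second differences: 174, 198, 222, 246, 270
Third differences: 24, 24, 24, 24
The third differences are constant at 24.
Work back: 174 − 24 = 150;  539 − 150 = 389;  916 − 389 = 527

527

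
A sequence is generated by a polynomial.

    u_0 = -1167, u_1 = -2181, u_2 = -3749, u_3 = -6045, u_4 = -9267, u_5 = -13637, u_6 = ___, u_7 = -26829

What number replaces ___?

-19401

Using the first 6 terms:
-1014, -1568, -2296, -3222, -4370
-554, -728, -926, -1148
-174, -198, -222
-24, -24
Constant fourth difference = -24.
Extend forward: -222 − 24 = -246;  -1148 − 246 = -1394;  -4370 − 1394 = -5764;  -13637 − 5764 = -19401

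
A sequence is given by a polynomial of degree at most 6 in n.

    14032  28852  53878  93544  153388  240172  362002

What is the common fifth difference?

120

Δ: 14820, 25026, 39666, 59844, 86784, 121830
Δ²: 10206, 14640, 20178, 26940, 35046
Δ³: 4434, 5538, 6762, 8106
Δ⁴: 1104, 1224, 1344
Δ⁵: 120, 120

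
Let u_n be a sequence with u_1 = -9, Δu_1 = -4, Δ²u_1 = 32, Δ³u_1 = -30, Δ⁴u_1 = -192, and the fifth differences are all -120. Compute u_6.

Build the table forward from the leading diagonal:
D5: -120, -120, -120, -120, -120, -120
D4: -192, -312, -432, -552, -672, -792
D3: -30, -222, -534, -966, -1518, -2190
D2: 32, 2, -220, -754, -1720, -3238
D1: -4, 28, 30, -190, -944, -2664
u: -9, -13, 15, 45, -145, -1089

-1089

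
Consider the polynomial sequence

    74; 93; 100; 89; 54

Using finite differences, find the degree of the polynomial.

3

First differences: 19, 7, -11, -35
Second differences: -12, -18, -24
Third differences: -6, -6
The third differences are constant, so the polynomial has degree 3.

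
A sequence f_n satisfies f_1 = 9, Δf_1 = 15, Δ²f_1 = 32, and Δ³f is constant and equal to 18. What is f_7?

Build the table forward from the leading diagonal:
Third differences: 18  18  18  18  18  18  18
Second differences: 32  50  68  86  104  122  140
First differences: 15  47  97  165  251  355  477
f: 9  24  71  168  333  584  939

939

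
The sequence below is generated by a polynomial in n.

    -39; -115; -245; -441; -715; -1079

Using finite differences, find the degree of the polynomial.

D1: -76, -130, -196, -274, -364
D2: -54, -66, -78, -90
D3: -12, -12, -12
The third differences are constant, so the polynomial has degree 3.

3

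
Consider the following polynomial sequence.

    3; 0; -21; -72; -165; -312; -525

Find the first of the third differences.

First differences: -3, -21, -51, -93, -147, -213
Second differences: -18, -30, -42, -54, -66
Third differences: -12, -12, -12, -12

-12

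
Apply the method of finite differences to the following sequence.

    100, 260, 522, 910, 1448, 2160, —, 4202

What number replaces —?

Using the first 6 terms:
First differences: 160, 262, 388, 538, 712
Second differences: 102, 126, 150, 174
Third differences: 24, 24, 24
Constant third difference = 24.
Extend forward: 174 + 24 = 198;  712 + 198 = 910;  2160 + 910 = 3070

3070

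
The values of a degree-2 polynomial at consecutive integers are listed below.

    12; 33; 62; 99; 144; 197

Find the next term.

21  29  37  45  53
8  8  8  8
The second differences are constant (8).
53 + 8 = 61;  197 + 61 = 258

258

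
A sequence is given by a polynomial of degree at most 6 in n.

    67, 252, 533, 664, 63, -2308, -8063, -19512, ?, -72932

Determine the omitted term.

Using the first 8 terms:
D1: 185, 281, 131, -601, -2371, -5755, -11449
D2: 96, -150, -732, -1770, -3384, -5694
D3: -246, -582, -1038, -1614, -2310
D4: -336, -456, -576, -696
D5: -120, -120, -120
Constant fifth difference = -120.
Extend forward: -696 − 120 = -816;  -2310 − 816 = -3126;  -5694 − 3126 = -8820;  -11449 − 8820 = -20269;  -19512 − 20269 = -39781

-39781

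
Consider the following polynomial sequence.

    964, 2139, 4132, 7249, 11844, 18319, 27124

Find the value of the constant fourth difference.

48

First differences: 1175, 1993, 3117, 4595, 6475, 8805
Second differences: 818, 1124, 1478, 1880, 2330
Third differences: 306, 354, 402, 450
Fourth differences: 48, 48, 48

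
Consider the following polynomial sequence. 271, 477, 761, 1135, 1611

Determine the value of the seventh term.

Δ: 206, 284, 374, 476
Δ²: 78, 90, 102
Δ³: 12, 12
The third differences are constant (12).
102 + 12 = 114;  476 + 114 = 590;  1611 + 590 = 2201
114 + 12 = 126;  590 + 126 = 716;  2201 + 716 = 2917

2917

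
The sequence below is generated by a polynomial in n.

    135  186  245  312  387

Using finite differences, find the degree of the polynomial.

51, 59, 67, 75
8, 8, 8
The second differences are constant, so the polynomial has degree 2.

2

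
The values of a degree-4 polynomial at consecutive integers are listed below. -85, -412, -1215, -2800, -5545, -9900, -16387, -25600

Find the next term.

-38205

Δ: -327  -803  -1585  -2745  -4355  -6487  -9213
Δ²: -476  -782  -1160  -1610  -2132  -2726
Δ³: -306  -378  -450  -522  -594
Δ⁴: -72  -72  -72  -72
The fourth differences are constant (-72).
-594 − 72 = -666;  -2726 − 666 = -3392;  -9213 − 3392 = -12605;  -25600 − 12605 = -38205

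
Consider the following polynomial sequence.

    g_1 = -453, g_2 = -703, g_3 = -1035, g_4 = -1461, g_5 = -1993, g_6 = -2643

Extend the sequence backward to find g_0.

-273

Δ: -250, -332, -426, -532, -650
Δ²: -82, -94, -106, -118
Δ³: -12, -12, -12
The third differences are constant at -12.
Work back: -82 + 12 = -70;  -250 + 70 = -180;  -453 + 180 = -273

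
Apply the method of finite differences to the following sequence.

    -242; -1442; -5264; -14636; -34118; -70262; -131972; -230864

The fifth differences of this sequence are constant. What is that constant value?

-360

Δ: -1200, -3822, -9372, -19482, -36144, -61710, -98892
Δ²: -2622, -5550, -10110, -16662, -25566, -37182
Δ³: -2928, -4560, -6552, -8904, -11616
Δ⁴: -1632, -1992, -2352, -2712
Δ⁵: -360, -360, -360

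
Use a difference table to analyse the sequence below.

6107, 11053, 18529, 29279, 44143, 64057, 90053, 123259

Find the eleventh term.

278857

4946, 7476, 10750, 14864, 19914, 25996, 33206
2530, 3274, 4114, 5050, 6082, 7210
744, 840, 936, 1032, 1128
96, 96, 96, 96
Fourth differences constant at 96.
1128 + 96 = 1224;  7210 + 1224 = 8434;  33206 + 8434 = 41640;  123259 + 41640 = 164899
1224 + 96 = 1320;  8434 + 1320 = 9754;  41640 + 9754 = 51394;  164899 + 51394 = 216293
1320 + 96 = 1416;  9754 + 1416 = 11170;  51394 + 11170 = 62564;  216293 + 62564 = 278857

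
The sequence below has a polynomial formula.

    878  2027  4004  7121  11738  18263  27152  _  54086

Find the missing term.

Using the first 7 terms:
1149, 1977, 3117, 4617, 6525, 8889
828, 1140, 1500, 1908, 2364
312, 360, 408, 456
48, 48, 48
Constant fourth difference = 48.
Extend forward: 456 + 48 = 504;  2364 + 504 = 2868;  8889 + 2868 = 11757;  27152 + 11757 = 38909

38909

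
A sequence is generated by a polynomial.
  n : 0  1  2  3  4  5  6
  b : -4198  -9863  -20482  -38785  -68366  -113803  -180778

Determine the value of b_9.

First differences: -5665, -10619, -18303, -29581, -45437, -66975
Second differences: -4954, -7684, -11278, -15856, -21538
Third differences: -2730, -3594, -4578, -5682
Fourth differences: -864, -984, -1104
Fifth differences: -120, -120
The fifth differences are constant (-120).
-1104 − 120 = -1224;  -5682 − 1224 = -6906;  -21538 − 6906 = -28444;  -66975 − 28444 = -95419;  -180778 − 95419 = -276197
-1224 − 120 = -1344;  -6906 − 1344 = -8250;  -28444 − 8250 = -36694;  -95419 − 36694 = -132113;  -276197 − 132113 = -408310
-1344 − 120 = -1464;  -8250 − 1464 = -9714;  -36694 − 9714 = -46408;  -132113 − 46408 = -178521;  -408310 − 178521 = -586831

-586831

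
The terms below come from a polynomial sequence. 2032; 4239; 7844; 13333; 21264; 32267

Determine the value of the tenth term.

First differences: 2207, 3605, 5489, 7931, 11003
Second differences: 1398, 1884, 2442, 3072
Third differences: 486, 558, 630
Fourth differences: 72, 72
Fourth differences constant at 72.
630 + 72 = 702;  3072 + 702 = 3774;  11003 + 3774 = 14777;  32267 + 14777 = 47044
702 + 72 = 774;  3774 + 774 = 4548;  14777 + 4548 = 19325;  47044 + 19325 = 66369
774 + 72 = 846;  4548 + 846 = 5394;  19325 + 5394 = 24719;  66369 + 24719 = 91088
846 + 72 = 918;  5394 + 918 = 6312;  24719 + 6312 = 31031;  91088 + 31031 = 122119

122119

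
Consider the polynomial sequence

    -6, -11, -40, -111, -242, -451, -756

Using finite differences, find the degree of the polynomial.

First differences: -5, -29, -71, -131, -209, -305
Second differences: -24, -42, -60, -78, -96
Third differences: -18, -18, -18, -18
The third differences are constant, so the polynomial has degree 3.

3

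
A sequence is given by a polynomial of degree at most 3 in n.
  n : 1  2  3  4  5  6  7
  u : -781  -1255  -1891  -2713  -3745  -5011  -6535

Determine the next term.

D1: -474 , -636 , -822 , -1032 , -1266 , -1524
D2: -162 , -186 , -210 , -234 , -258
D3: -24 , -24 , -24 , -24
Third differences constant at -24.
-258 − 24 = -282;  -1524 − 282 = -1806;  -6535 − 1806 = -8341

-8341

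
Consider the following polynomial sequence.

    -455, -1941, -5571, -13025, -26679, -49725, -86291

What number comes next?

-1486, -3630, -7454, -13654, -23046, -36566
-2144, -3824, -6200, -9392, -13520
-1680, -2376, -3192, -4128
-696, -816, -936
-120, -120
Constant fifth difference = -120, so extend:
-936 − 120 = -1056;  -4128 − 1056 = -5184;  -13520 − 5184 = -18704;  -36566 − 18704 = -55270;  -86291 − 55270 = -141561

-141561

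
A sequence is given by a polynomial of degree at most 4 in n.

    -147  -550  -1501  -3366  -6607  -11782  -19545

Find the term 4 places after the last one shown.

-92917

First differences: -403, -951, -1865, -3241, -5175, -7763
Second differences: -548, -914, -1376, -1934, -2588
Third differences: -366, -462, -558, -654
Fourth differences: -96, -96, -96
Constant fourth difference = -96, so extend:
-654 − 96 = -750;  -2588 − 750 = -3338;  -7763 − 3338 = -11101;  -19545 − 11101 = -30646
-750 − 96 = -846;  -3338 − 846 = -4184;  -11101 − 4184 = -15285;  -30646 − 15285 = -45931
-846 − 96 = -942;  -4184 − 942 = -5126;  -15285 − 5126 = -20411;  -45931 − 20411 = -66342
-942 − 96 = -1038;  -5126 − 1038 = -6164;  -20411 − 6164 = -26575;  -66342 − 26575 = -92917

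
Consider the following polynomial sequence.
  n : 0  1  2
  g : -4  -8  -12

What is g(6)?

-28

Δ: -4, -4
Constant first difference = -4, so extend:
-12 − 4 = -16
-16 − 4 = -20
-20 − 4 = -24
-24 − 4 = -28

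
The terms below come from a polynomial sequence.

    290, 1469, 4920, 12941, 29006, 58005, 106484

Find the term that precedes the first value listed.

21

Δ: 1179, 3451, 8021, 16065, 28999, 48479
Δ²: 2272, 4570, 8044, 12934, 19480
Δ³: 2298, 3474, 4890, 6546
Δ⁴: 1176, 1416, 1656
Δ⁵: 240, 240
The fifth differences are constant at 240.
Work back: 1176 − 240 = 936;  2298 − 936 = 1362;  2272 − 1362 = 910;  1179 − 910 = 269;  290 − 269 = 21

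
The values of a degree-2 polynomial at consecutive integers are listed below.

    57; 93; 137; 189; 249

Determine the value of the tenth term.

669

First differences: 36 , 44 , 52 , 60
Second differences: 8 , 8 , 8
Second differences constant at 8.
60 + 8 = 68;  249 + 68 = 317
68 + 8 = 76;  317 + 76 = 393
76 + 8 = 84;  393 + 84 = 477
84 + 8 = 92;  477 + 92 = 569
92 + 8 = 100;  569 + 100 = 669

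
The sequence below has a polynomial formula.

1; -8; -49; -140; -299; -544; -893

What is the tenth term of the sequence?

-2744

D1: -9 , -41 , -91 , -159 , -245 , -349
D2: -32 , -50 , -68 , -86 , -104
D3: -18 , -18 , -18 , -18
Constant third difference = -18, so extend:
-104 − 18 = -122;  -349 − 122 = -471;  -893 − 471 = -1364
-122 − 18 = -140;  -471 − 140 = -611;  -1364 − 611 = -1975
-140 − 18 = -158;  -611 − 158 = -769;  -1975 − 769 = -2744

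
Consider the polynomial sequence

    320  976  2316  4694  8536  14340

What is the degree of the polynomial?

First differences: 656, 1340, 2378, 3842, 5804
Second differences: 684, 1038, 1464, 1962
Third differences: 354, 426, 498
Fourth differences: 72, 72
The fourth differences are constant, so the polynomial has degree 4.

4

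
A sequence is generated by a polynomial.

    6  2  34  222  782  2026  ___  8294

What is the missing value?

Using the first 6 terms:
Δ: -4  32  188  560  1244
Δ²: 36  156  372  684
Δ³: 120  216  312
Δ⁴: 96  96
Constant fourth difference = 96.
Extend forward: 312 + 96 = 408;  684 + 408 = 1092;  1244 + 1092 = 2336;  2026 + 2336 = 4362

4362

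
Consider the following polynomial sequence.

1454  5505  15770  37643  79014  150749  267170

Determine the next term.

Δ: 4051, 10265, 21873, 41371, 71735, 116421
Δ²: 6214, 11608, 19498, 30364, 44686
Δ³: 5394, 7890, 10866, 14322
Δ⁴: 2496, 2976, 3456
Δ⁵: 480, 480
Fifth differences constant at 480.
3456 + 480 = 3936;  14322 + 3936 = 18258;  44686 + 18258 = 62944;  116421 + 62944 = 179365;  267170 + 179365 = 446535

446535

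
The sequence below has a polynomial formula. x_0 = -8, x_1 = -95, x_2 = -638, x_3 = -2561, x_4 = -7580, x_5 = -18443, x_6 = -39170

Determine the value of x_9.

-224855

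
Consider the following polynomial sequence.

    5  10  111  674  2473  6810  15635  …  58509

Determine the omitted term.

31666

Using the first 7 terms:
D1: 5  101  563  1799  4337  8825
D2: 96  462  1236  2538  4488
D3: 366  774  1302  1950
D4: 408  528  648
D5: 120  120
Constant fifth difference = 120.
Extend forward: 648 + 120 = 768;  1950 + 768 = 2718;  4488 + 2718 = 7206;  8825 + 7206 = 16031;  15635 + 16031 = 31666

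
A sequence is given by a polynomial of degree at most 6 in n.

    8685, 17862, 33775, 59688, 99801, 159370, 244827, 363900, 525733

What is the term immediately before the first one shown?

3796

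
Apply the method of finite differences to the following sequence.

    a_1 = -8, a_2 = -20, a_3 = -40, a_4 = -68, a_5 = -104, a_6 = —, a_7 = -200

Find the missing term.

Using the first 5 terms:
Δ: -12  -20  -28  -36
Δ²: -8  -8  -8
Constant second difference = -8.
Extend forward: -36 − 8 = -44;  -104 − 44 = -148

-148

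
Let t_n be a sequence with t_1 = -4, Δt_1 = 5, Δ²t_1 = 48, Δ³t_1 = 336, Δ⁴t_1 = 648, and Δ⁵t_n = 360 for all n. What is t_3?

54

Build the table forward from the leading diagonal:
D5: 360  360  360
D4: 648  1008  1368
D3: 336  984  1992
D2: 48  384  1368
D1: 5  53  437
t: -4  1  54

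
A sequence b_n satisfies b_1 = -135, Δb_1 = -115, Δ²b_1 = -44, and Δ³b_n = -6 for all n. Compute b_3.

Build the table forward from the leading diagonal:
Third differences: -6, -6, -6
Second differences: -44, -50, -56
First differences: -115, -159, -209
b: -135, -250, -409

-409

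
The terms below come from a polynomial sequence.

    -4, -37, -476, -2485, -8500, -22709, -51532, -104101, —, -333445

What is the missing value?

-192740

Using the first 8 terms:
First differences: -33, -439, -2009, -6015, -14209, -28823, -52569
Second differences: -406, -1570, -4006, -8194, -14614, -23746
Third differences: -1164, -2436, -4188, -6420, -9132
Fourth differences: -1272, -1752, -2232, -2712
Fifth differences: -480, -480, -480
Constant fifth difference = -480.
Extend forward: -2712 − 480 = -3192;  -9132 − 3192 = -12324;  -23746 − 12324 = -36070;  -52569 − 36070 = -88639;  -104101 − 88639 = -192740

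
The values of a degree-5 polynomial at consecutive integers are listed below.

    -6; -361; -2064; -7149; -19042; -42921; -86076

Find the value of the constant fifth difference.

-360

First differences: -355, -1703, -5085, -11893, -23879, -43155
Second differences: -1348, -3382, -6808, -11986, -19276
Third differences: -2034, -3426, -5178, -7290
Fourth differences: -1392, -1752, -2112
Fifth differences: -360, -360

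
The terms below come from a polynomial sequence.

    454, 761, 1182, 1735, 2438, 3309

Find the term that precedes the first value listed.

243

First differences: 307, 421, 553, 703, 871
Second differences: 114, 132, 150, 168
Third differences: 18, 18, 18
The third differences are constant at 18.
Work back: 114 − 18 = 96;  307 − 96 = 211;  454 − 211 = 243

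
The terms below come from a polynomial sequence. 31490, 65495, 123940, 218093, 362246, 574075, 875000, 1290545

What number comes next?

First differences: 34005, 58445, 94153, 144153, 211829, 300925, 415545
Second differences: 24440, 35708, 50000, 67676, 89096, 114620
Third differences: 11268, 14292, 17676, 21420, 25524
Fourth differences: 3024, 3384, 3744, 4104
Fifth differences: 360, 360, 360
The fifth differences are constant (360).
4104 + 360 = 4464;  25524 + 4464 = 29988;  114620 + 29988 = 144608;  415545 + 144608 = 560153;  1290545 + 560153 = 1850698

1850698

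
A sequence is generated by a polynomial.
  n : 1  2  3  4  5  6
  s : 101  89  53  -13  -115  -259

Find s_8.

First differences: -12, -36, -66, -102, -144
Second differences: -24, -30, -36, -42
Third differences: -6, -6, -6
The third differences are constant (-6).
-42 − 6 = -48;  -144 − 48 = -192;  -259 − 192 = -451
-48 − 6 = -54;  -192 − 54 = -246;  -451 − 246 = -697

-697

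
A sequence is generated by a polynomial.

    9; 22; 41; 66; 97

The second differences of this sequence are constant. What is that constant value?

First differences: 13, 19, 25, 31
Second differences: 6, 6, 6

6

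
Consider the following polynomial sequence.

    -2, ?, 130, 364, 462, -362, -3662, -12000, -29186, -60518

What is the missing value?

Using the last 8 terms:
234  98  -824  -3300  -8338  -17186  -31332
-136  -922  -2476  -5038  -8848  -14146
-786  -1554  -2562  -3810  -5298
-768  -1008  -1248  -1488
-240  -240  -240
Constant fifth difference = -240.
Extend backward: -768 + 240 = -528;  -786 + 528 = -258;  -136 + 258 = 122;  234 − 122 = 112;  130 − 112 = 18

18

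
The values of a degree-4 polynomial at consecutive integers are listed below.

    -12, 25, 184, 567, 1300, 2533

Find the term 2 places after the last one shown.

Δ: 37  159  383  733  1233
Δ²: 122  224  350  500
Δ³: 102  126  150
Δ⁴: 24  24
Fourth differences constant at 24.
150 + 24 = 174;  500 + 174 = 674;  1233 + 674 = 1907;  2533 + 1907 = 4440
174 + 24 = 198;  674 + 198 = 872;  1907 + 872 = 2779;  4440 + 2779 = 7219

7219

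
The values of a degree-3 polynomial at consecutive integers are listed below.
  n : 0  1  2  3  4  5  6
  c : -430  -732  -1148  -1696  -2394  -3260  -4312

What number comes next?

-5568

D1: -302 , -416 , -548 , -698 , -866 , -1052
D2: -114 , -132 , -150 , -168 , -186
D3: -18 , -18 , -18 , -18
The third differences are constant (-18).
-186 − 18 = -204;  -1052 − 204 = -1256;  -4312 − 1256 = -5568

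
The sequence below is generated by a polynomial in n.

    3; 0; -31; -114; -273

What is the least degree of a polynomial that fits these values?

Δ: -3, -31, -83, -159
Δ²: -28, -52, -76
Δ³: -24, -24
The third differences are constant, so the polynomial has degree 3.

3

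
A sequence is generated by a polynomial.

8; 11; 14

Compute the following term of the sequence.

17

3, 3
First differences constant at 3.
14 + 3 = 17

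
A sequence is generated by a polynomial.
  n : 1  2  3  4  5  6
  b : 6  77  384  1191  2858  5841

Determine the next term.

First differences: 71, 307, 807, 1667, 2983
Second differences: 236, 500, 860, 1316
Third differences: 264, 360, 456
Fourth differences: 96, 96
The fourth differences are constant (96).
456 + 96 = 552;  1316 + 552 = 1868;  2983 + 1868 = 4851;  5841 + 4851 = 10692

10692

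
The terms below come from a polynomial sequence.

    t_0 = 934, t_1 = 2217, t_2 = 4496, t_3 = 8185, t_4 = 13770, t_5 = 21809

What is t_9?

First differences: 1283 , 2279 , 3689 , 5585 , 8039
Second differences: 996 , 1410 , 1896 , 2454
Third differences: 414 , 486 , 558
Fourth differences: 72 , 72
Fourth differences constant at 72.
558 + 72 = 630;  2454 + 630 = 3084;  8039 + 3084 = 11123;  21809 + 11123 = 32932
630 + 72 = 702;  3084 + 702 = 3786;  11123 + 3786 = 14909;  32932 + 14909 = 47841
702 + 72 = 774;  3786 + 774 = 4560;  14909 + 4560 = 19469;  47841 + 19469 = 67310
774 + 72 = 846;  4560 + 846 = 5406;  19469 + 5406 = 24875;  67310 + 24875 = 92185

92185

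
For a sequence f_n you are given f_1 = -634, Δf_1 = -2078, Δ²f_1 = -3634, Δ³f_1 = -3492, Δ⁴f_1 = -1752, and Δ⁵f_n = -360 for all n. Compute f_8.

-282594

Build the table forward from the leading diagonal:
D5: -360, -360, -360, -360, -360, -360, -360, -360
D4: -1752, -2112, -2472, -2832, -3192, -3552, -3912, -4272
D3: -3492, -5244, -7356, -9828, -12660, -15852, -19404, -23316
D2: -3634, -7126, -12370, -19726, -29554, -42214, -58066, -77470
D1: -2078, -5712, -12838, -25208, -44934, -74488, -116702, -174768
f: -634, -2712, -8424, -21262, -46470, -91404, -165892, -282594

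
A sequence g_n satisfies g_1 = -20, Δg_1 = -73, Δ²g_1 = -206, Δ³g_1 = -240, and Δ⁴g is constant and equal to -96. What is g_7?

-9788

Build the table forward from the leading diagonal:
Fourth differences: -96, -96, -96, -96, -96, -96, -96
Third differences: -240, -336, -432, -528, -624, -720, -816
Second differences: -206, -446, -782, -1214, -1742, -2366, -3086
First differences: -73, -279, -725, -1507, -2721, -4463, -6829
g: -20, -93, -372, -1097, -2604, -5325, -9788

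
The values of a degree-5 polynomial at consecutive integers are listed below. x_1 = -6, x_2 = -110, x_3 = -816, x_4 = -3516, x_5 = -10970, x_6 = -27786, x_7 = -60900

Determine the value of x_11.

-603416

D1: -104  -706  -2700  -7454  -16816  -33114
D2: -602  -1994  -4754  -9362  -16298
D3: -1392  -2760  -4608  -6936
D4: -1368  -1848  -2328
D5: -480  -480
Constant fifth difference = -480, so extend:
-2328 − 480 = -2808;  -6936 − 2808 = -9744;  -16298 − 9744 = -26042;  -33114 − 26042 = -59156;  -60900 − 59156 = -120056
-2808 − 480 = -3288;  -9744 − 3288 = -13032;  -26042 − 13032 = -39074;  -59156 − 39074 = -98230;  -120056 − 98230 = -218286
-3288 − 480 = -3768;  -13032 − 3768 = -16800;  -39074 − 16800 = -55874;  -98230 − 55874 = -154104;  -218286 − 154104 = -372390
-3768 − 480 = -4248;  -16800 − 4248 = -21048;  -55874 − 21048 = -76922;  -154104 − 76922 = -231026;  -372390 − 231026 = -603416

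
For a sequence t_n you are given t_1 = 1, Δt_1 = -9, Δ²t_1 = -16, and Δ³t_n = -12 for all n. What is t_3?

Build the table forward from the leading diagonal:
Third differences: -12, -12, -12
Second differences: -16, -28, -40
First differences: -9, -25, -53
t: 1, -8, -33

-33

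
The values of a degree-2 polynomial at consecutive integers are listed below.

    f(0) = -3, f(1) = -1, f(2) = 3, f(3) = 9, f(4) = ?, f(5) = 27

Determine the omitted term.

17

Using the first 4 terms:
First differences: 2, 4, 6
Second differences: 2, 2
Constant second difference = 2.
Extend forward: 6 + 2 = 8;  9 + 8 = 17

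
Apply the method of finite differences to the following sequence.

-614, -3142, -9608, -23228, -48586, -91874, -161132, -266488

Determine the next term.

First differences: -2528 , -6466 , -13620 , -25358 , -43288 , -69258 , -105356
Second differences: -3938 , -7154 , -11738 , -17930 , -25970 , -36098
Third differences: -3216 , -4584 , -6192 , -8040 , -10128
Fourth differences: -1368 , -1608 , -1848 , -2088
Fifth differences: -240 , -240 , -240
The fifth differences are constant (-240).
-2088 − 240 = -2328;  -10128 − 2328 = -12456;  -36098 − 12456 = -48554;  -105356 − 48554 = -153910;  -266488 − 153910 = -420398

-420398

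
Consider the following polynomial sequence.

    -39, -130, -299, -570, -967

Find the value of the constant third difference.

-24

First differences: -91, -169, -271, -397
Second differences: -78, -102, -126
Third differences: -24, -24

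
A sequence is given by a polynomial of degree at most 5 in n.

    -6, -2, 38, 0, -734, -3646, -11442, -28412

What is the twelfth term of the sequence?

D1: 4 , 40 , -38 , -734 , -2912 , -7796 , -16970
D2: 36 , -78 , -696 , -2178 , -4884 , -9174
D3: -114 , -618 , -1482 , -2706 , -4290
D4: -504 , -864 , -1224 , -1584
D5: -360 , -360 , -360
Constant fifth difference = -360, so extend:
-1584 − 360 = -1944;  -4290 − 1944 = -6234;  -9174 − 6234 = -15408;  -16970 − 15408 = -32378;  -28412 − 32378 = -60790
-1944 − 360 = -2304;  -6234 − 2304 = -8538;  -15408 − 8538 = -23946;  -32378 − 23946 = -56324;  -60790 − 56324 = -117114
-2304 − 360 = -2664;  -8538 − 2664 = -11202;  -23946 − 11202 = -35148;  -56324 − 35148 = -91472;  -117114 − 91472 = -208586
-2664 − 360 = -3024;  -11202 − 3024 = -14226;  -35148 − 14226 = -49374;  -91472 − 49374 = -140846;  -208586 − 140846 = -349432

-349432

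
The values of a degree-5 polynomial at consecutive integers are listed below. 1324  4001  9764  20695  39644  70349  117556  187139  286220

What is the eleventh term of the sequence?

Δ: 2677, 5763, 10931, 18949, 30705, 47207, 69583, 99081
Δ²: 3086, 5168, 8018, 11756, 16502, 22376, 29498
Δ³: 2082, 2850, 3738, 4746, 5874, 7122
Δ⁴: 768, 888, 1008, 1128, 1248
Δ⁵: 120, 120, 120, 120
Constant fifth difference = 120, so extend:
1248 + 120 = 1368;  7122 + 1368 = 8490;  29498 + 8490 = 37988;  99081 + 37988 = 137069;  286220 + 137069 = 423289
1368 + 120 = 1488;  8490 + 1488 = 9978;  37988 + 9978 = 47966;  137069 + 47966 = 185035;  423289 + 185035 = 608324

608324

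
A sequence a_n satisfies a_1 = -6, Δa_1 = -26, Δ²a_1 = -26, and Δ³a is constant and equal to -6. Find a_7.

Build the table forward from the leading diagonal:
Third differences: -6  -6  -6  -6  -6  -6  -6
Second differences: -26  -32  -38  -44  -50  -56  -62
First differences: -26  -52  -84  -122  -166  -216  -272
a: -6  -32  -84  -168  -290  -456  -672

-672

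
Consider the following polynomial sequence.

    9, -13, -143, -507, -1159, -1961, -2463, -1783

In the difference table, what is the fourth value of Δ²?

First differences: -22, -130, -364, -652, -802, -502, 680
Second differences: -108, -234, -288, -150, 300, 1182
Third differences: -126, -54, 138, 450, 882
Fourth differences: 72, 192, 312, 432
Fifth differences: 120, 120, 120

-150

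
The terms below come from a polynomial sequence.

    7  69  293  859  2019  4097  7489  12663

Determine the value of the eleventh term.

Δ: 62, 224, 566, 1160, 2078, 3392, 5174
Δ²: 162, 342, 594, 918, 1314, 1782
Δ³: 180, 252, 324, 396, 468
Δ⁴: 72, 72, 72, 72
The fourth differences are constant (72).
468 + 72 = 540;  1782 + 540 = 2322;  5174 + 2322 = 7496;  12663 + 7496 = 20159
540 + 72 = 612;  2322 + 612 = 2934;  7496 + 2934 = 10430;  20159 + 10430 = 30589
612 + 72 = 684;  2934 + 684 = 3618;  10430 + 3618 = 14048;  30589 + 14048 = 44637

44637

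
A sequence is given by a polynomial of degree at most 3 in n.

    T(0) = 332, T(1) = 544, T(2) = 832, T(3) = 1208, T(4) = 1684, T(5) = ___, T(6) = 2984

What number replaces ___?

2272

Using the first 5 terms:
First differences: 212, 288, 376, 476
Second differences: 76, 88, 100
Third differences: 12, 12
Constant third difference = 12.
Extend forward: 100 + 12 = 112;  476 + 112 = 588;  1684 + 588 = 2272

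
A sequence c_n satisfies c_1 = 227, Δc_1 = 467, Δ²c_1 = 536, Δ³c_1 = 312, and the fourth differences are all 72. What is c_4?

3548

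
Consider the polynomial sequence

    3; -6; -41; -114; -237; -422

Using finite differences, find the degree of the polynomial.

Δ: -9, -35, -73, -123, -185
Δ²: -26, -38, -50, -62
Δ³: -12, -12, -12
The third differences are constant, so the polynomial has degree 3.

3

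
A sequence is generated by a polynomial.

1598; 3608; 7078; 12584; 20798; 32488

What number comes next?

48518

Δ: 2010, 3470, 5506, 8214, 11690
Δ²: 1460, 2036, 2708, 3476
Δ³: 576, 672, 768
Δ⁴: 96, 96
Fourth differences constant at 96.
768 + 96 = 864;  3476 + 864 = 4340;  11690 + 4340 = 16030;  32488 + 16030 = 48518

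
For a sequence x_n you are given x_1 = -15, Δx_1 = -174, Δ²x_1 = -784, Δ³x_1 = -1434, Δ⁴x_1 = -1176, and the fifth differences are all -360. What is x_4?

-4323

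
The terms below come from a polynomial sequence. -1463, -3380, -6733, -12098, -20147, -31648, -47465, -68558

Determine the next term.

-95983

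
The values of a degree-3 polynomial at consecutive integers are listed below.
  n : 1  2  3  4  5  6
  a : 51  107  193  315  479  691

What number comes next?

957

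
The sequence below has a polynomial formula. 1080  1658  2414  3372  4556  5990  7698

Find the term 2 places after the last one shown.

12032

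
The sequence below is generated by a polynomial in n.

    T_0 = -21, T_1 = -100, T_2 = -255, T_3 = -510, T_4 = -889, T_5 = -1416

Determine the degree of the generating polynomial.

First differences: -79, -155, -255, -379, -527
Second differences: -76, -100, -124, -148
Third differences: -24, -24, -24
The third differences are constant, so the polynomial has degree 3.

3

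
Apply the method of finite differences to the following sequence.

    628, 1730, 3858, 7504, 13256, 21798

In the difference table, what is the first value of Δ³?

D1: 1102, 2128, 3646, 5752, 8542
D2: 1026, 1518, 2106, 2790
D3: 492, 588, 684
D4: 96, 96

492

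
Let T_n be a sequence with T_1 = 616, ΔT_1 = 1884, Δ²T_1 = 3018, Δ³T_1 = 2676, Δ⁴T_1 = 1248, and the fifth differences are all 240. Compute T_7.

Build the table forward from the leading diagonal:
Fifth differences: 240, 240, 240, 240, 240, 240, 240
Fourth differences: 1248, 1488, 1728, 1968, 2208, 2448, 2688
Third differences: 2676, 3924, 5412, 7140, 9108, 11316, 13764
Second differences: 3018, 5694, 9618, 15030, 22170, 31278, 42594
First differences: 1884, 4902, 10596, 20214, 35244, 57414, 88692
T: 616, 2500, 7402, 17998, 38212, 73456, 130870

130870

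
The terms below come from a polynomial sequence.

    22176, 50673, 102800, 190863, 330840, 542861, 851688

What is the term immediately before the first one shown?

8195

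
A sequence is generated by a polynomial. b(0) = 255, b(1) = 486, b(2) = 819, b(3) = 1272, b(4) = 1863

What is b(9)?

7518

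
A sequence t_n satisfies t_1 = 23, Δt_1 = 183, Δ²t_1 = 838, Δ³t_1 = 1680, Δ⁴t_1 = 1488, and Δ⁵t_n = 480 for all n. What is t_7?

72491

Build the table forward from the leading diagonal:
Fifth differences: 480  480  480  480  480  480  480
Fourth differences: 1488  1968  2448  2928  3408  3888  4368
Third differences: 1680  3168  5136  7584  10512  13920  17808
Second differences: 838  2518  5686  10822  18406  28918  42838
First differences: 183  1021  3539  9225  20047  38453  67371
t: 23  206  1227  4766  13991  34038  72491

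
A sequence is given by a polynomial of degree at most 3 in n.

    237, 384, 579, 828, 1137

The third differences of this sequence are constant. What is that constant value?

D1: 147, 195, 249, 309
D2: 48, 54, 60
D3: 6, 6

6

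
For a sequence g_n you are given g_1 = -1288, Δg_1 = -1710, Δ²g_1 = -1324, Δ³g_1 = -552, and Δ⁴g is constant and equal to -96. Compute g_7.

Build the table forward from the leading diagonal:
Δ⁴: -96, -96, -96, -96, -96, -96, -96
Δ³: -552, -648, -744, -840, -936, -1032, -1128
Δ²: -1324, -1876, -2524, -3268, -4108, -5044, -6076
Δ: -1710, -3034, -4910, -7434, -10702, -14810, -19854
g: -1288, -2998, -6032, -10942, -18376, -29078, -43888

-43888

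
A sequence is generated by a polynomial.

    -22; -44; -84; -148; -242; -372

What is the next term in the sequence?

-544

Δ: -22, -40, -64, -94, -130
Δ²: -18, -24, -30, -36
Δ³: -6, -6, -6
Third differences constant at -6.
-36 − 6 = -42;  -130 − 42 = -172;  -372 − 172 = -544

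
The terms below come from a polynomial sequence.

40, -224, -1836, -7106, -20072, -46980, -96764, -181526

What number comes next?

Δ: -264  -1612  -5270  -12966  -26908  -49784  -84762
Δ²: -1348  -3658  -7696  -13942  -22876  -34978
Δ³: -2310  -4038  -6246  -8934  -12102
Δ⁴: -1728  -2208  -2688  -3168
Δ⁵: -480  -480  -480
Fifth differences constant at -480.
-3168 − 480 = -3648;  -12102 − 3648 = -15750;  -34978 − 15750 = -50728;  -84762 − 50728 = -135490;  -181526 − 135490 = -317016

-317016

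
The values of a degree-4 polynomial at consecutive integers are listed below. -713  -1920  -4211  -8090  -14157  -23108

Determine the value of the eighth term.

-52926

-1207, -2291, -3879, -6067, -8951
-1084, -1588, -2188, -2884
-504, -600, -696
-96, -96
Constant fourth difference = -96, so extend:
-696 − 96 = -792;  -2884 − 792 = -3676;  -8951 − 3676 = -12627;  -23108 − 12627 = -35735
-792 − 96 = -888;  -3676 − 888 = -4564;  -12627 − 4564 = -17191;  -35735 − 17191 = -52926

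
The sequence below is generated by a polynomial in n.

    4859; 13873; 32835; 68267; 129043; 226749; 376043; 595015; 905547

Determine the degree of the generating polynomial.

5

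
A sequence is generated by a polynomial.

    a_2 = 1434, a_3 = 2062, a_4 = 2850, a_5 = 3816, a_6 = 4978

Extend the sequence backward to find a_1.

First differences: 628, 788, 966, 1162
Second differences: 160, 178, 196
Third differences: 18, 18
The third differences are constant at 18.
Work back: 160 − 18 = 142;  628 − 142 = 486;  1434 − 486 = 948

948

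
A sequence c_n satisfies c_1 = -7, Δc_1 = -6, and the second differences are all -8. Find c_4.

-49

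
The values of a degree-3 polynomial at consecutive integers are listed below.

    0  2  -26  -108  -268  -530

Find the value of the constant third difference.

-24

D1: 2, -28, -82, -160, -262
D2: -30, -54, -78, -102
D3: -24, -24, -24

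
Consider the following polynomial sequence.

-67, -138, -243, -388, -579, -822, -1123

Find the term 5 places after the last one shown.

-71  -105  -145  -191  -243  -301
-34  -40  -46  -52  -58
-6  -6  -6  -6
Third differences constant at -6.
-58 − 6 = -64;  -301 − 64 = -365;  -1123 − 365 = -1488
-64 − 6 = -70;  -365 − 70 = -435;  -1488 − 435 = -1923
-70 − 6 = -76;  -435 − 76 = -511;  -1923 − 511 = -2434
-76 − 6 = -82;  -511 − 82 = -593;  -2434 − 593 = -3027
-82 − 6 = -88;  -593 − 88 = -681;  -3027 − 681 = -3708

-3708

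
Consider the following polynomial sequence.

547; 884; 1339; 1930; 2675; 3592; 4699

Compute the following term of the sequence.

D1: 337, 455, 591, 745, 917, 1107
D2: 118, 136, 154, 172, 190
D3: 18, 18, 18, 18
Third differences constant at 18.
190 + 18 = 208;  1107 + 208 = 1315;  4699 + 1315 = 6014

6014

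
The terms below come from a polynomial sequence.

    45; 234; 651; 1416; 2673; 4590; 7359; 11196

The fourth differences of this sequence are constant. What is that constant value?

First differences: 189, 417, 765, 1257, 1917, 2769, 3837
Second differences: 228, 348, 492, 660, 852, 1068
Third differences: 120, 144, 168, 192, 216
Fourth differences: 24, 24, 24, 24

24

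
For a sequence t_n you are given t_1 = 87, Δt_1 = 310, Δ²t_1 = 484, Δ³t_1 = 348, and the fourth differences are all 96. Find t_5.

5719

Build the table forward from the leading diagonal:
D4: 96, 96, 96, 96, 96
D3: 348, 444, 540, 636, 732
D2: 484, 832, 1276, 1816, 2452
D1: 310, 794, 1626, 2902, 4718
t: 87, 397, 1191, 2817, 5719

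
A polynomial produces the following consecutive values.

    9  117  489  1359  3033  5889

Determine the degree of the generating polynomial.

D1: 108, 372, 870, 1674, 2856
D2: 264, 498, 804, 1182
D3: 234, 306, 378
D4: 72, 72
The fourth differences are constant, so the polynomial has degree 4.

4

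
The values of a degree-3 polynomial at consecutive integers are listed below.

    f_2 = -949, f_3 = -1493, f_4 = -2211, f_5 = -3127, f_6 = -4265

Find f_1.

Δ: -544, -718, -916, -1138
Δ²: -174, -198, -222
Δ³: -24, -24
The third differences are constant at -24.
Work back: -174 + 24 = -150;  -544 + 150 = -394;  -949 + 394 = -555

-555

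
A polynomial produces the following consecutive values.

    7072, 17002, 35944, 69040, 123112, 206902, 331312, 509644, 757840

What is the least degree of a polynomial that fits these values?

5

First differences: 9930, 18942, 33096, 54072, 83790, 124410, 178332, 248196
Second differences: 9012, 14154, 20976, 29718, 40620, 53922, 69864
Third differences: 5142, 6822, 8742, 10902, 13302, 15942
Fourth differences: 1680, 1920, 2160, 2400, 2640
Fifth differences: 240, 240, 240, 240
The fifth differences are constant, so the polynomial has degree 5.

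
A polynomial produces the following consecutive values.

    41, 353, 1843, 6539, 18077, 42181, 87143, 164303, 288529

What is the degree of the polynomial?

Δ: 312, 1490, 4696, 11538, 24104, 44962, 77160, 124226
Δ²: 1178, 3206, 6842, 12566, 20858, 32198, 47066
Δ³: 2028, 3636, 5724, 8292, 11340, 14868
Δ⁴: 1608, 2088, 2568, 3048, 3528
Δ⁵: 480, 480, 480, 480
The fifth differences are constant, so the polynomial has degree 5.

5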